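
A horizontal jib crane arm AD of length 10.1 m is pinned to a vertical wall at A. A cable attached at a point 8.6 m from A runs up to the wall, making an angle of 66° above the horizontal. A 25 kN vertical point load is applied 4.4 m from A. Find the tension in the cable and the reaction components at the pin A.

T = 14.00 kN, A_x = 5.695 kN, A_y = 12.21 kN

ΣM about A: T·sin66°·8.6 − 25·4.4 = 0 → T = 110/(8.6·0.913545) = 14.0012 ≈ 14.00 kN.
ΣF_x = 0: A_x − T·cos66° = 0 → A_x = 14.0012 × 0.406737 = 5.695 kN.
ΣF_y = 0: A_y + T·sin66° − 25 = 0 → A_y = 25 − 14.0012 × 0.913545 = 12.21 kN.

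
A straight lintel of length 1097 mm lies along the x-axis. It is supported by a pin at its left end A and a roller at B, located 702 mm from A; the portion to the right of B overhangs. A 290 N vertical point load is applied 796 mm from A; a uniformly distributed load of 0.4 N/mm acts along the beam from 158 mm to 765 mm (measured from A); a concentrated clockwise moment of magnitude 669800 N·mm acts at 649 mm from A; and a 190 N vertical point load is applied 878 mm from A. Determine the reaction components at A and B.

A_x = 0, A_y = -957.4 N, B_y = 1680 N

Resultant of the distributed load: 0.4 × 607 = 242.8 N at 461.5 mm from A.
ΣM about A: B_y·702 − 290·796 − (0.4·607)·461.5 − 669800 − 190·878 = 0 → B_y = 1179512.2/702 = 1680.22 ≈ 1680 N.
ΣF_y = 0: A_y + 1680.22 − 290 − 0.4·607 − 190 = 0 → A_y = -957.4 N.
ΣF_x = 0: no horizontal applied forces, so A_x = 0.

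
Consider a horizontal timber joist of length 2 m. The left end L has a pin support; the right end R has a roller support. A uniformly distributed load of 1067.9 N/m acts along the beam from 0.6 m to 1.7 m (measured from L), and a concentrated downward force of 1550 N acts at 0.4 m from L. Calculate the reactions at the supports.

L_x = 0, L_y = 1739 N, R_y = 985.4 N

Resultant of the distributed load: 1067.9 × 1.1 = 1174.69 N at 1.15 m from L.
Moments about L: R_y·2 − (1067.9·1.1)·1.15 − 1550·0.4 = 0 → R_y = 1970.8935/2 = 985.447 ≈ 985.4 N.
ΣF_y = 0: L_y + 985.447 − 1067.9·1.1 − 1550 = 0 → L_y = 1739 N.
ΣF_x = 0: no horizontal applied forces, so L_x = 0.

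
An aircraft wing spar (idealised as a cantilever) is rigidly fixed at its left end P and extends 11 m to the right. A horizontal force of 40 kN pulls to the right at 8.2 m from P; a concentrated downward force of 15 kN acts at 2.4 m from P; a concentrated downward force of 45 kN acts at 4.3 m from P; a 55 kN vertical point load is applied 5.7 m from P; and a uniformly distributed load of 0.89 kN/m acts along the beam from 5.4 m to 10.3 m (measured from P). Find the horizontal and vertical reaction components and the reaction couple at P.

P_x = -40.00 kN, P_y = 119.4 kN, M_P = 577.2 kN·m

Resultant of the distributed load: 0.89 × 4.9 = 4.361 kN at 7.85 m from P.
ΣF_x = 0: P_x + 40 = 0 → P_x = -40.00 kN.
ΣF_y = 0: P_y − 15 − 45 − 55 − 0.89·4.9 = 0 → P_y = 119.4 kN.
ΣM about P: M_P − 15·2.4 − 45·4.3 − 55·5.7 − (0.89·4.9)·7.85 = 0 → M_P = 577.2 kN·m.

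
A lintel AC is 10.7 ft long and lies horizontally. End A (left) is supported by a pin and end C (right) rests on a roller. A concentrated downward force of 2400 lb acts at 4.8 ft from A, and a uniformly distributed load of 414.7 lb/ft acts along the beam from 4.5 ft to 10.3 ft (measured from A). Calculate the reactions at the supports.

A_x = 0, A_y = 2065 lb, C_y = 2740 lb

Resultant of the distributed load: 414.7 × 5.8 = 2405.26 lb at 7.4 ft from A.
Moments about A: C_y·10.7 − 2400·4.8 − (414.7·5.8)·7.4 = 0 → C_y = 29318.924/10.7 = 2740.09 ≈ 2740 lb.
ΣF_y = 0: A_y + 2740.09 − 2400 − 414.7·5.8 = 0 → A_y = 2065 lb.
ΣF_x = 0: no horizontal applied forces, so A_x = 0.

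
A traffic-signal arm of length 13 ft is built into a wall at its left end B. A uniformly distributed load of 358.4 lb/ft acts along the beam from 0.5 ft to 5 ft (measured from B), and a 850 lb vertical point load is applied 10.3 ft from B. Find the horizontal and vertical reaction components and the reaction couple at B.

Resultant of the distributed load: 358.4 × 4.5 = 1612.8 lb at 2.75 ft from B.
ΣF_x = 0: B_x = 0.
ΣF_y = 0: B_y − 358.4·4.5 − 850 = 0 → B_y = 2463 lb.
ΣM about B: M_B − (358.4·4.5)·2.75 − 850·10.3 = 0 → M_B = 13190 lb·ft.

B_x = 0, B_y = 2463 lb, M_B = 13190 lb·ft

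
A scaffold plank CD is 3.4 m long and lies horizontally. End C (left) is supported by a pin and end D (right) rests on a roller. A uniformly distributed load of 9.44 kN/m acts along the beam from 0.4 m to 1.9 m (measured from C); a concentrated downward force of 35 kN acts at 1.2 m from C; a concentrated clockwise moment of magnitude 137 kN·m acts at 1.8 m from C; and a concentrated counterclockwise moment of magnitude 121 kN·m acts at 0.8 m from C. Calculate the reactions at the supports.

C_x = 0, C_y = 27.31 kN, D_y = 21.85 kN

Resultant of the distributed load: 9.44 × 1.5 = 14.16 kN at 1.15 m from C.
ΣM about C: D_y·3.4 − (9.44·1.5)·1.15 − 35·1.2 − 137 + 121 = 0 → D_y = 74.284/3.4 = 21.8482 ≈ 21.85 kN.
ΣF_y = 0: C_y + 21.8482 − 9.44·1.5 − 35 = 0 → C_y = 27.31 kN.
ΣF_x = 0: no horizontal applied forces, so C_x = 0.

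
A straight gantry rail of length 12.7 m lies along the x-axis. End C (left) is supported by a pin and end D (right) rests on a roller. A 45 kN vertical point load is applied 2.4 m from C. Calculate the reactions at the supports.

Moments about C: D_y·12.7 − 45·2.4 = 0 → D_y = 108/12.7 = 8.50394 ≈ 8.504 kN.
ΣF_y = 0: C_y + 8.50394 − 45 = 0 → C_y = 36.50 kN.
ΣF_x = 0: no horizontal applied forces, so C_x = 0.

C_x = 0, C_y = 36.50 kN, D_y = 8.504 kN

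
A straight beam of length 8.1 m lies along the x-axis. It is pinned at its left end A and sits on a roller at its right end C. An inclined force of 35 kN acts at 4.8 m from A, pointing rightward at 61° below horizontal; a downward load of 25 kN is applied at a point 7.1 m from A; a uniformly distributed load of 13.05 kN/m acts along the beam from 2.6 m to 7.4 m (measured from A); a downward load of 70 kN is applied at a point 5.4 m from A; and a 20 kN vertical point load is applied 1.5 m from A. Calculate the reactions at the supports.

Resultant of the distributed load: 13.05 × 4.8 = 62.64 kN at 5 m from A.
ΣM about A: C_y·8.1 − 35·sin61°·4.8 − 25·7.1 − (13.05·4.8)·5 − 70·5.4 − 20·1.5 = 0 → C_y = 1045.64/8.1 = 129.091 ≈ 129.1 kN.
ΣF_y = 0: A_y + 129.091 − 35·sin61° − 25 − 13.05·4.8 − 70 − 20 = 0 → A_y = 79.16 kN.
ΣF_x = 0: A_x + 35·cos61° = 0 → A_x = -16.97 kN.

A_x = -16.97 kN, A_y = 79.16 kN, C_y = 129.1 kN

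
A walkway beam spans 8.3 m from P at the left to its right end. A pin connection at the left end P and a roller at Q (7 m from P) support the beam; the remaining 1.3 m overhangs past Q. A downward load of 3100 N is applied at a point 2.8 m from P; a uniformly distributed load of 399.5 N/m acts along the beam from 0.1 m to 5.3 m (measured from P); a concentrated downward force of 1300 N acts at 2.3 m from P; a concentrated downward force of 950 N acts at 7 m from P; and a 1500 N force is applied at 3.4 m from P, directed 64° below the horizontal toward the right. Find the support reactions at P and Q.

P_x = -657.6 N, P_y = 4702 N, Q_y = 4073 N

Resultant of the distributed load: 399.5 × 5.2 = 2077.4 N at 2.7 m from P.
Moments about P: Q_y·7 − 3100·2.8 − (399.5·5.2)·2.7 − 1300·2.3 − 950·7 − 1500·sin64°·3.4 = 0 → Q_y = 28512.8/7 = 4073.26 ≈ 4073 N.
ΣF_y = 0: P_y + 4073.26 − 3100 − 399.5·5.2 − 1300 − 950 − 1500·sin64° = 0 → P_y = 4702 N.
ΣF_x = 0: P_x + 1500·cos64° = 0 → P_x = -657.6 N.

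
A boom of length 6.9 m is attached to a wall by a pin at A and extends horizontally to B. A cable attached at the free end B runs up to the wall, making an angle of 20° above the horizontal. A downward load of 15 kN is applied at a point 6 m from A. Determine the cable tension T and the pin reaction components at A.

T = 38.14 kN, A_x = 35.84 kN, A_y = 1.957 kN

ΣM about A: T·sin20°·6.9 − 15·6 = 0 → T = 90/(6.9·0.34202) = 38.1366 ≈ 38.14 kN.
ΣF_x = 0: A_x − T·cos20° = 0 → A_x = 38.1366 × 0.939693 = 35.84 kN.
ΣF_y = 0: A_y + T·sin20° − 15 = 0 → A_y = 15 − 38.1366 × 0.34202 = 1.957 kN.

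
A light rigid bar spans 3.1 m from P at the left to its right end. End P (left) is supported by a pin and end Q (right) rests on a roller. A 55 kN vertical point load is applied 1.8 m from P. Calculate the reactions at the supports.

P_x = 0, P_y = 23.06 kN, Q_y = 31.94 kN

Moments about P: Q_y·3.1 − 55·1.8 = 0 → Q_y = 99/3.1 = 31.9355 ≈ 31.94 kN.
ΣF_y = 0: P_y + 31.9355 − 55 = 0 → P_y = 23.06 kN.
ΣF_x = 0: no horizontal applied forces, so P_x = 0.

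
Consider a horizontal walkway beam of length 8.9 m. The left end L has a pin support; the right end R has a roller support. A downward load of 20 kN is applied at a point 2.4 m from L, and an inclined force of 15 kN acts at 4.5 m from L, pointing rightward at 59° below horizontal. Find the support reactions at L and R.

L_x = -7.726 kN, L_y = 20.96 kN, R_y = 11.89 kN

ΣM about L: R_y·8.9 − 20·2.4 − 15·sin59°·4.5 = 0 → R_y = 105.859/8.9 = 11.8943 ≈ 11.89 kN.
ΣF_y = 0: L_y + 11.8943 − 20 − 15·sin59° = 0 → L_y = 20.96 kN.
ΣF_x = 0: L_x + 15·cos59° = 0 → L_x = -7.726 kN.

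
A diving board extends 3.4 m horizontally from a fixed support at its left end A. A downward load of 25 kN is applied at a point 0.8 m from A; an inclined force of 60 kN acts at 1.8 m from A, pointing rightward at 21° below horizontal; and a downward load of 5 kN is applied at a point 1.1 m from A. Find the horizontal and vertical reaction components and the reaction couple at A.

ΣF_x = 0: A_x + 60·cos21° = 0 → A_x = -56.01 kN.
ΣF_y = 0: A_y − 25 − 60·sin21° − 5 = 0 → A_y = 51.50 kN.
ΣM about A: M_A − 25·0.8 − 60·sin21°·1.8 − 5·1.1 = 0 → M_A = 64.20 kN·m.

A_x = -56.01 kN, A_y = 51.50 kN, M_A = 64.20 kN·m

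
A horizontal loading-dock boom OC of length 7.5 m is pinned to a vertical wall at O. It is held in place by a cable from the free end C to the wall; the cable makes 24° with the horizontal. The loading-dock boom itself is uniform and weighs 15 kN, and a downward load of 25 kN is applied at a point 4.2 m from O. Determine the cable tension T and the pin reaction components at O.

ΣM about O: T·sin24°·7.5 − 15·3.75 − 25·4.2 = 0 → T = 161.25/(7.5·0.406737) = 52.8597 ≈ 52.86 kN.
ΣF_x = 0: O_x − T·cos24° = 0 → O_x = 52.8597 × 0.913545 = 48.29 kN.
ΣF_y = 0: O_y + T·sin24° − 15 − 25 = 0 → O_y = 40 − 52.8597 × 0.406737 = 18.50 kN.

T = 52.86 kN, O_x = 48.29 kN, O_y = 18.50 kN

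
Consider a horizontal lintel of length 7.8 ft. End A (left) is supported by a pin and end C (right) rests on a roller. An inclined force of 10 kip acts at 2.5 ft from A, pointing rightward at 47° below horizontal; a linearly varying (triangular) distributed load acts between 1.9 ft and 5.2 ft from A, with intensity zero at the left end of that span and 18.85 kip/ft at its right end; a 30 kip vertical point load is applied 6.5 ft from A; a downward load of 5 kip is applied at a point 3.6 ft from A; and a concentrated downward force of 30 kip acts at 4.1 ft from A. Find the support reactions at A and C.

A_x = -6.820 kip, A_y = 41.65 kip, C_y = 61.77 kip

Resultant of the triangular load: ½ × 18.85 × 3.3 = 31.1025 kip, acting at 4.1 ft from A (one-third of the span from the peak).
ΣM about A: C_y·7.8 − 10·sin47°·2.5 − (½·18.85·3.3)·4.1 − 30·6.5 − 5·3.6 − 30·4.1 = 0 → C_y = 481.804/7.8 = 61.7697 ≈ 61.77 kip.
ΣF_y = 0: A_y + 61.7697 − 10·sin47° − ½·18.85·3.3 − 30 − 5 − 30 = 0 → A_y = 41.65 kip.
ΣF_x = 0: A_x + 10·cos47° = 0 → A_x = -6.820 kip.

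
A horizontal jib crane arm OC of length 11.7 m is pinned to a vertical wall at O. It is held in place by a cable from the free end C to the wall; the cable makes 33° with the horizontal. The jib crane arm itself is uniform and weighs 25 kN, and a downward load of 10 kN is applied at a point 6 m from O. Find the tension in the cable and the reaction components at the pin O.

T = 32.37 kN, O_x = 27.15 kN, O_y = 17.37 kN

ΣM about O: T·sin33°·11.7 − 25·5.85 − 10·6 = 0 → T = 206.25/(11.7·0.544639) = 32.3668 ≈ 32.37 kN.
ΣF_x = 0: O_x − T·cos33° = 0 → O_x = 32.3668 × 0.838671 = 27.15 kN.
ΣF_y = 0: O_y + T·sin33° − 25 − 10 = 0 → O_y = 35 − 32.3668 × 0.544639 = 17.37 kN.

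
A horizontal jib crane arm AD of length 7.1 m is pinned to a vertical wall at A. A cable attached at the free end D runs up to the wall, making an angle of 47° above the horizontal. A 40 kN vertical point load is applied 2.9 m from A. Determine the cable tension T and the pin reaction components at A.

T = 22.34 kN, A_x = 15.24 kN, A_y = 23.66 kN

ΣM about A: T·sin47°·7.1 − 40·2.9 = 0 → T = 116/(7.1·0.731354) = 22.3394 ≈ 22.34 kN.
ΣF_x = 0: A_x − T·cos47° = 0 → A_x = 22.3394 × 0.681998 = 15.24 kN.
ΣF_y = 0: A_y + T·sin47° − 40 = 0 → A_y = 40 − 22.3394 × 0.731354 = 23.66 kN.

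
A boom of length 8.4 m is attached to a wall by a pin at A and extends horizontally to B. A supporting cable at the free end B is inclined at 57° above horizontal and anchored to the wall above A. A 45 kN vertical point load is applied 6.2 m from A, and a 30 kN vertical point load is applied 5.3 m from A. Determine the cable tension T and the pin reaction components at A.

T = 62.17 kN, A_x = 33.86 kN, A_y = 22.86 kN

ΣM about A: T·sin57°·8.4 − 45·6.2 − 30·5.3 = 0 → T = 438/(8.4·0.838671) = 62.1732 ≈ 62.17 kN.
ΣF_x = 0: A_x − T·cos57° = 0 → A_x = 62.1732 × 0.544639 = 33.86 kN.
ΣF_y = 0: A_y + T·sin57° − 45 − 30 = 0 → A_y = 75 − 62.1732 × 0.838671 = 22.86 kN.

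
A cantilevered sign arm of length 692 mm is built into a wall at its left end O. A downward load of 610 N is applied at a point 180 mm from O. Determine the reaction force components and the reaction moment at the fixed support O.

O_x = 0, O_y = 610.0 N, M_O = 109800 N·mm

ΣF_x = 0: O_x = 0.
ΣF_y = 0: O_y − 610 = 0 → O_y = 610.0 N.
ΣM about O: M_O − 610·180 = 0 → M_O = 109800 N·mm.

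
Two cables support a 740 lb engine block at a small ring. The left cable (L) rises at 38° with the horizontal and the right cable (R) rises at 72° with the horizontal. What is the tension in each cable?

T_L = 243.3 lb, T_R = 620.6 lb

ΣF_x = 0: −T_L·cos38° + T_R·cos72° = 0 → T_R = 2.55006·T_L.
ΣF_y = 0: T_L·sin38° + T_R·sin72° = 740.
Substitute: T_L·(0.615661 + 2.55006·0.951057) = 740 → T_L = 243.348 ≈ 243.3 lb.
Then T_R = 2.55006 × 243.348 = 620.6 lb.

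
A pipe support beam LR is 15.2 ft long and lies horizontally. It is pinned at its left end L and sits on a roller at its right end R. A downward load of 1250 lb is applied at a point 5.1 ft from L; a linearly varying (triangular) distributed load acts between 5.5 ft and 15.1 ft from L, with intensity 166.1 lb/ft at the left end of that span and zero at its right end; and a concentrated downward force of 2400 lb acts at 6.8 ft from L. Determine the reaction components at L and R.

Resultant of the triangular load: ½ × 166.1 × 9.6 = 797.28 lb, acting at 8.7 ft from L (one-third of the span from the peak).
ΣM about L: R_y·15.2 − 1250·5.1 − (½·166.1·9.6)·8.7 − 2400·6.8 = 0 → R_y = 29631.336/15.2 = 1949.43 ≈ 1949 lb.
ΣF_y = 0: L_y + 1949.43 − 1250 − ½·166.1·9.6 − 2400 = 0 → L_y = 2498 lb.
ΣF_x = 0: no horizontal applied forces, so L_x = 0.

L_x = 0, L_y = 2498 lb, R_y = 1949 lb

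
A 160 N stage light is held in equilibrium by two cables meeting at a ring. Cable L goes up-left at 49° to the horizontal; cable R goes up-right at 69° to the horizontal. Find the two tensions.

ΣF_x = 0: −T_L·cos49° + T_R·cos69° = 0 → T_R = 1.83069·T_L.
ΣF_y = 0: T_L·sin49° + T_R·sin69° = 160.
Substitute: T_L·(0.75471 + 1.83069·0.93358) = 160 → T_L = 64.9402 ≈ 64.94 N.
Then T_R = 1.83069 × 64.9402 = 118.9 N.

T_L = 64.94 N, T_R = 118.9 N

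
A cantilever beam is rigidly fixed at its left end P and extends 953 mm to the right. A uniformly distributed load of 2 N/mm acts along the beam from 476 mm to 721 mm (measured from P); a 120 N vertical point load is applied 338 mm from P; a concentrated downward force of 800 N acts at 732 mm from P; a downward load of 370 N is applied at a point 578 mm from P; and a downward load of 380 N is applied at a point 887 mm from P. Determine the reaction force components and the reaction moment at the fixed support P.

Resultant of the distributed load: 2 × 245 = 490 N at 598.5 mm from P.
ΣF_x = 0: P_x = 0.
ΣF_y = 0: P_y − 2·245 − 120 − 800 − 370 − 380 = 0 → P_y = 2160 N.
ΣM about P: M_P − (2·245)·598.5 − 120·338 − 800·732 − 370·578 − 380·887 = 0 → M_P = 1470000 N·mm.

P_x = 0, P_y = 2160 N, M_P = 1470000 N·mm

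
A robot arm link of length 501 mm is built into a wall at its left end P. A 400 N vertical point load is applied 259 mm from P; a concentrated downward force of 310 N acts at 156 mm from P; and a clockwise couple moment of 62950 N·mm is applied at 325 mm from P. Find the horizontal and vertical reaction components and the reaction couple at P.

P_x = 0, P_y = 710.0 N, M_P = 214900 N·mm

ΣF_x = 0: P_x = 0.
ΣF_y = 0: P_y − 400 − 310 = 0 → P_y = 710.0 N.
ΣM about P: M_P − 400·259 − 310·156 − 62950 = 0 → M_P = 214900 N·mm.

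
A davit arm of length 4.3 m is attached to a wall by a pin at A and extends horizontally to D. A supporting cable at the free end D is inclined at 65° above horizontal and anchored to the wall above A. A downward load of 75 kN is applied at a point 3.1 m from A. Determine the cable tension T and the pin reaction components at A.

T = 59.66 kN, A_x = 25.21 kN, A_y = 20.93 kN

ΣM about A: T·sin65°·4.3 − 75·3.1 = 0 → T = 232.5/(4.3·0.906308) = 59.6594 ≈ 59.66 kN.
ΣF_x = 0: A_x − T·cos65° = 0 → A_x = 59.6594 × 0.422618 = 25.21 kN.
ΣF_y = 0: A_y + T·sin65° − 75 = 0 → A_y = 75 − 59.6594 × 0.906308 = 20.93 kN.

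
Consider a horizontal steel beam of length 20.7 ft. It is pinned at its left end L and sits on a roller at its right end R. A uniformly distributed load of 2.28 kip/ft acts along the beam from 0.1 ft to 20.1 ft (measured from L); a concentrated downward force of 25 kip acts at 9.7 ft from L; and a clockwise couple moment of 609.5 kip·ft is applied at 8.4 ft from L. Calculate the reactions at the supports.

Resultant of the distributed load: 2.28 × 20 = 45.6 kip at 10.1 ft from L.
Taking moments about L: R_y·20.7 − (2.28·20)·10.1 − 25·9.7 − 609.5 = 0 → R_y = 1312.56/20.7 = 63.4087 ≈ 63.41 kip.
ΣF_y = 0: L_y + 63.4087 − 2.28·20 − 25 = 0 → L_y = 7.191 kip.
ΣF_x = 0: no horizontal applied forces, so L_x = 0.

L_x = 0, L_y = 7.191 kip, R_y = 63.41 kip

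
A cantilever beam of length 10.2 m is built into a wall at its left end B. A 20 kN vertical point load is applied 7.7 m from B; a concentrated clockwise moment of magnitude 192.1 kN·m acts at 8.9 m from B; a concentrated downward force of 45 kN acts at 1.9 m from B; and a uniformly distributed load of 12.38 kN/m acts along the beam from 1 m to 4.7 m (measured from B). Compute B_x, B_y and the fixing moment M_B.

Resultant of the distributed load: 12.38 × 3.7 = 45.806 kN at 2.85 m from B.
ΣF_x = 0: B_x = 0.
ΣF_y = 0: B_y − 20 − 45 − 12.38·3.7 = 0 → B_y = 110.8 kN.
ΣM about B: M_B − 20·7.7 − 192.1 − 45·1.9 − (12.38·3.7)·2.85 = 0 → M_B = 562.1 kN·m.

B_x = 0, B_y = 110.8 kN, M_B = 562.1 kN·m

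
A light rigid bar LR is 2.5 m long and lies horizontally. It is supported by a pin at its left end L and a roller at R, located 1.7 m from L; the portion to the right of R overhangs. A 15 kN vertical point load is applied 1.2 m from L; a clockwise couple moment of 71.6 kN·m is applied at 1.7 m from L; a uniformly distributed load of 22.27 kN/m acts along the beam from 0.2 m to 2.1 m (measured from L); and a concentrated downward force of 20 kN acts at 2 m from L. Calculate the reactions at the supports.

Resultant of the distributed load: 22.27 × 1.9 = 42.313 kN at 1.15 m from L.
Moments about L: R_y·1.7 − 15·1.2 − 71.6 − (22.27·1.9)·1.15 − 20·2 = 0 → R_y = 178.25995/1.7 = 104.859 ≈ 104.9 kN.
ΣF_y = 0: L_y + 104.859 − 15 − 22.27·1.9 − 20 = 0 → L_y = -27.55 kN.
ΣF_x = 0: no horizontal applied forces, so L_x = 0.

L_x = 0, L_y = -27.55 kN, R_y = 104.9 kN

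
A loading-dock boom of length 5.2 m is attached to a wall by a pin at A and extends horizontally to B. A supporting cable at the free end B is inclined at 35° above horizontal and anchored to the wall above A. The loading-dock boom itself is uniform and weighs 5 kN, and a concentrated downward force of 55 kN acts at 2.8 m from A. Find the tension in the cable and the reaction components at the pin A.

ΣM about A: T·sin35°·5.2 − 5·2.6 − 55·2.8 = 0 → T = 167/(5.2·0.573576) = 55.9915 ≈ 55.99 kN.
ΣF_x = 0: A_x − T·cos35° = 0 → A_x = 55.9915 × 0.819152 = 45.87 kN.
ΣF_y = 0: A_y + T·sin35° − 5 − 55 = 0 → A_y = 60 − 55.9915 × 0.573576 = 27.88 kN.

T = 55.99 kN, A_x = 45.87 kN, A_y = 27.88 kN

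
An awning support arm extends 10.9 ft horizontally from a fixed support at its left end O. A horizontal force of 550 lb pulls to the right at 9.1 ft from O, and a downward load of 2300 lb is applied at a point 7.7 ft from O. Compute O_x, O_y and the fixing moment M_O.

O_x = -550.0 lb, O_y = 2300 lb, M_O = 17710 lb·ft

ΣF_x = 0: O_x + 550 = 0 → O_x = -550.0 lb.
ΣF_y = 0: O_y − 2300 = 0 → O_y = 2300 lb.
ΣM about O: M_O − 2300·7.7 = 0 → M_O = 17710 lb·ft.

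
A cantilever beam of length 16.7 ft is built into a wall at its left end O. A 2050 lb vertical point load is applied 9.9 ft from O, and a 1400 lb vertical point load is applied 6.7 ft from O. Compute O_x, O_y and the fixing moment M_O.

O_x = 0, O_y = 3450 lb, M_O = 29680 lb·ft

ΣF_x = 0: O_x = 0.
ΣF_y = 0: O_y − 2050 − 1400 = 0 → O_y = 3450 lb.
ΣM about O: M_O − 2050·9.9 − 1400·6.7 = 0 → M_O = 29680 lb·ft.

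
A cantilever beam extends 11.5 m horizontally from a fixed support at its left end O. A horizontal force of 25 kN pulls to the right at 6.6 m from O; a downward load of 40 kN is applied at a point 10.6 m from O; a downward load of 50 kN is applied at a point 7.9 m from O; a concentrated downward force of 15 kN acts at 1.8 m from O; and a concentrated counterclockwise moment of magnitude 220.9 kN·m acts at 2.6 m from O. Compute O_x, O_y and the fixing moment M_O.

ΣF_x = 0: O_x + 25 = 0 → O_x = -25.00 kN.
ΣF_y = 0: O_y − 40 − 50 − 15 = 0 → O_y = 105.0 kN.
ΣM about O: M_O − 40·10.6 − 50·7.9 − 15·1.8 + 220.9 = 0 → M_O = 625.1 kN·m.

O_x = -25.00 kN, O_y = 105.0 kN, M_O = 625.1 kN·m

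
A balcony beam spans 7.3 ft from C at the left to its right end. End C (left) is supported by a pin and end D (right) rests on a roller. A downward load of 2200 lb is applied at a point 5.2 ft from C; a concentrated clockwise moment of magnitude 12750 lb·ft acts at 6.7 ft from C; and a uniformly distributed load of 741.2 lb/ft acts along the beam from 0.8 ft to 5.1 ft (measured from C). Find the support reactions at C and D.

C_x = 0, C_y = 785.5 lb, D_y = 4602 lb

Resultant of the distributed load: 741.2 × 4.3 = 3187.16 lb at 2.95 ft from C.
ΣM about C: D_y·7.3 − 2200·5.2 − 12750 − (741.2·4.3)·2.95 = 0 → D_y = 33592.122/7.3 = 4601.66 ≈ 4602 lb.
ΣF_y = 0: C_y + 4601.66 − 2200 − 741.2·4.3 = 0 → C_y = 785.5 lb.
ΣF_x = 0: no horizontal applied forces, so C_x = 0.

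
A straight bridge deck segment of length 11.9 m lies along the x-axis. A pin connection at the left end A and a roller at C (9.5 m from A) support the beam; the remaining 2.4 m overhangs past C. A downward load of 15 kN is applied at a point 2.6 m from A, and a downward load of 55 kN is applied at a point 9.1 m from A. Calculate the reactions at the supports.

ΣM about A: C_y·9.5 − 15·2.6 − 55·9.1 = 0 → C_y = 539.5/9.5 = 56.7895 ≈ 56.79 kN.
ΣF_y = 0: A_y + 56.7895 − 15 − 55 = 0 → A_y = 13.21 kN.
ΣF_x = 0: no horizontal applied forces, so A_x = 0.

A_x = 0, A_y = 13.21 kN, C_y = 56.79 kN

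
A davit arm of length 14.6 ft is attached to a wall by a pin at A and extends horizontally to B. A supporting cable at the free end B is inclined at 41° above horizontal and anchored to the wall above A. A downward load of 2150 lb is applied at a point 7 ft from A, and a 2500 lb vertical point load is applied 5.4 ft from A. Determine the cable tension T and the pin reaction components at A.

T = 2981 lb, A_x = 2250 lb, A_y = 2695 lb

ΣM about A: T·sin41°·14.6 − 2150·7 − 2500·5.4 = 0 → T = 28550/(14.6·0.656059) = 2980.65 ≈ 2981 lb.
ΣF_x = 0: A_x − T·cos41° = 0 → A_x = 2980.65 × 0.75471 = 2250 lb.
ΣF_y = 0: A_y + T·sin41° − 2150 − 2500 = 0 → A_y = 4650 − 2980.65 × 0.656059 = 2695 lb.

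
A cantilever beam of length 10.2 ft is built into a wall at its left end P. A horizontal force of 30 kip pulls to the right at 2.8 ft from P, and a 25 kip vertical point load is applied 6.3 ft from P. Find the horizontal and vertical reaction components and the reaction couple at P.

ΣF_x = 0: P_x + 30 = 0 → P_x = -30.00 kip.
ΣF_y = 0: P_y − 25 = 0 → P_y = 25.00 kip.
ΣM about P: M_P − 25·6.3 = 0 → M_P = 157.5 kip·ft.

P_x = -30.00 kip, P_y = 25.00 kip, M_P = 157.5 kip·ft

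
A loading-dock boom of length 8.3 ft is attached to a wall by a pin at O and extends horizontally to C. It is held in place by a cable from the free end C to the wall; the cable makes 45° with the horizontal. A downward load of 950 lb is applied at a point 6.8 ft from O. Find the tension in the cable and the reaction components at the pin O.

ΣM about O: T·sin45°·8.3 − 950·6.8 = 0 → T = 6460/(8.3·0.707107) = 1100.7 ≈ 1101 lb.
ΣF_x = 0: O_x − T·cos45° = 0 → O_x = 1100.7 × 0.707107 = 778.3 lb.
ΣF_y = 0: O_y + T·sin45° − 950 = 0 → O_y = 950 − 1100.7 × 0.707107 = 171.7 lb.

T = 1101 lb, O_x = 778.3 lb, O_y = 171.7 lb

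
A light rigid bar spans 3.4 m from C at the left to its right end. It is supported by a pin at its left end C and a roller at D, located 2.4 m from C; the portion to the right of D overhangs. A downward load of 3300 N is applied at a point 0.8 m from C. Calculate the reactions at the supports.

ΣM about C: D_y·2.4 − 3300·0.8 = 0 → D_y = 2640/2.4 = 1100 N.
ΣF_y = 0: C_y + 1100 − 3300 = 0 → C_y = 2200 N.
ΣF_x = 0: no horizontal applied forces, so C_x = 0.

C_x = 0, C_y = 2200 N, D_y = 1100 N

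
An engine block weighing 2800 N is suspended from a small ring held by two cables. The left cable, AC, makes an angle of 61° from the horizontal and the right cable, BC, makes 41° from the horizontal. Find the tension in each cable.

T_AC = 2160 N, T_BC = 1388 N

ΣF_x = 0: −T_AC·cos61° + T_BC·cos41° = 0 → T_BC = 0.642379·T_AC.
ΣF_y = 0: T_AC·sin61° + T_BC·sin41° = 2800.
Substitute: T_AC·(0.87462 + 0.642379·0.656059) = 2800 → T_AC = 2160.4 ≈ 2160 N.
Then T_BC = 0.642379 × 2160.4 = 1388 N.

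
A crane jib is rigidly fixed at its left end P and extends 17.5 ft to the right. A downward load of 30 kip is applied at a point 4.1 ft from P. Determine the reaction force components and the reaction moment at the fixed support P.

ΣF_x = 0: P_x = 0.
ΣF_y = 0: P_y − 30 = 0 → P_y = 30.00 kip.
ΣM about P: M_P − 30·4.1 = 0 → M_P = 123.0 kip·ft.

P_x = 0, P_y = 30.00 kip, M_P = 123.0 kip·ft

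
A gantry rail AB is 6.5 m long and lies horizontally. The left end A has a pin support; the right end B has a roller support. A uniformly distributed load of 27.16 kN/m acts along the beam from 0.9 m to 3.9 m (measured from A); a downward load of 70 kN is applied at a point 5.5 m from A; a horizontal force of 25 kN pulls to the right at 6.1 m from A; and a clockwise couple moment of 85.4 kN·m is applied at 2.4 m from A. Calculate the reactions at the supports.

A_x = -25.00 kN, A_y = 49.03 kN, B_y = 102.5 kN

Resultant of the distributed load: 27.16 × 3 = 81.48 kN at 2.4 m from A.
Moments about A: B_y·6.5 − (27.16·3)·2.4 − 70·5.5 − 85.4 = 0 → B_y = 665.952/6.5 = 102.454 ≈ 102.5 kN.
ΣF_y = 0: A_y + 102.454 − 27.16·3 − 70 = 0 → A_y = 49.03 kN.
ΣF_x = 0: A_x + 25 = 0 → A_x = -25.00 kN.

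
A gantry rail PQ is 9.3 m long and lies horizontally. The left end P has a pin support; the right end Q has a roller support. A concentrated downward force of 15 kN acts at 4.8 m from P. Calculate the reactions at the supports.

Taking moments about P: Q_y·9.3 − 15·4.8 = 0 → Q_y = 72/9.3 = 7.74194 ≈ 7.742 kN.
ΣF_y = 0: P_y + 7.74194 − 15 = 0 → P_y = 7.258 kN.
ΣF_x = 0: no horizontal applied forces, so P_x = 0.

P_x = 0, P_y = 7.258 kN, Q_y = 7.742 kN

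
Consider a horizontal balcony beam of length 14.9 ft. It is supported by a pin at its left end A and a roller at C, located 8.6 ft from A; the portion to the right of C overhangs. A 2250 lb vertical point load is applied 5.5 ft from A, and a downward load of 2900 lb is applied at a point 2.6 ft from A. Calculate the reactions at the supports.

A_x = 0, A_y = 2834 lb, C_y = 2316 lb

Taking moments about A: C_y·8.6 − 2250·5.5 − 2900·2.6 = 0 → C_y = 19915/8.6 = 2315.7 ≈ 2316 lb.
ΣF_y = 0: A_y + 2315.7 − 2250 − 2900 = 0 → A_y = 2834 lb.
ΣF_x = 0: no horizontal applied forces, so A_x = 0.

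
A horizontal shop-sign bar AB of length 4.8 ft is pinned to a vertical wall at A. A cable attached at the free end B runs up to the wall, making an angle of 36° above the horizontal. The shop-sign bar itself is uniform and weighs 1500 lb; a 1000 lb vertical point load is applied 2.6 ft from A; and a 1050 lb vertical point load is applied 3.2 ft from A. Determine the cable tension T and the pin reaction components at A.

T = 3388 lb, A_x = 2741 lb, A_y = 1558 lb

ΣM about A: T·sin36°·4.8 − 1500·2.4 − 1000·2.6 − 1050·3.2 = 0 → T = 9560/(4.8·0.587785) = 3388.43 ≈ 3388 lb.
ΣF_x = 0: A_x − T·cos36° = 0 → A_x = 3388.43 × 0.809017 = 2741 lb.
ΣF_y = 0: A_y + T·sin36° − 1500 − 1000 − 1050 = 0 → A_y = 3550 − 3388.43 × 0.587785 = 1558 lb.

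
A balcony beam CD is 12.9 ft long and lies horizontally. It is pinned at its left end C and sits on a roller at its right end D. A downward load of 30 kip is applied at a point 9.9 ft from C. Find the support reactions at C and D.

Taking moments about C: D_y·12.9 − 30·9.9 = 0 → D_y = 297/12.9 = 23.0233 ≈ 23.02 kip.
ΣF_y = 0: C_y + 23.0233 − 30 = 0 → C_y = 6.977 kip.
ΣF_x = 0: no horizontal applied forces, so C_x = 0.

C_x = 0, C_y = 6.977 kip, D_y = 23.02 kip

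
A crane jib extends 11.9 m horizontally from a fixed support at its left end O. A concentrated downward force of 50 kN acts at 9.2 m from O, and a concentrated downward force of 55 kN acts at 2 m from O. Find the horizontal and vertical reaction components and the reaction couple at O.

ΣF_x = 0: O_x = 0.
ΣF_y = 0: O_y − 50 − 55 = 0 → O_y = 105.0 kN.
ΣM about O: M_O − 50·9.2 − 55·2 = 0 → M_O = 570.0 kN·m.

O_x = 0, O_y = 105.0 kN, M_O = 570.0 kN·m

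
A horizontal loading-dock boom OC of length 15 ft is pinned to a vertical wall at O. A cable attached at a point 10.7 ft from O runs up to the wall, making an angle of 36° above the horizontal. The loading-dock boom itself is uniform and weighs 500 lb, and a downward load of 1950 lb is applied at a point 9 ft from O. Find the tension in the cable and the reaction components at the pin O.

T = 3387 lb, O_x = 2740 lb, O_y = 459.3 lb

ΣM about O: T·sin36°·10.7 − 500·7.5 − 1950·9 = 0 → T = 21300/(10.7·0.587785) = 3386.7 ≈ 3387 lb.
ΣF_x = 0: O_x − T·cos36° = 0 → O_x = 3386.7 × 0.809017 = 2740 lb.
ΣF_y = 0: O_y + T·sin36° − 500 − 1950 = 0 → O_y = 2450 − 3386.7 × 0.587785 = 459.3 lb.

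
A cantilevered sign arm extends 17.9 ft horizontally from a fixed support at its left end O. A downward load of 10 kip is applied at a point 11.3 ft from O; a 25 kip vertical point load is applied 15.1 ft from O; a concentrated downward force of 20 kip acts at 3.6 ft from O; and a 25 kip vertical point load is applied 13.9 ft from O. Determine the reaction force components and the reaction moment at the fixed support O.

ΣF_x = 0: O_x = 0.
ΣF_y = 0: O_y − 10 − 25 − 20 − 25 = 0 → O_y = 80.00 kip.
ΣM about O: M_O − 10·11.3 − 25·15.1 − 20·3.6 − 25·13.9 = 0 → M_O = 910.0 kip·ft.

O_x = 0, O_y = 80.00 kip, M_O = 910.0 kip·ft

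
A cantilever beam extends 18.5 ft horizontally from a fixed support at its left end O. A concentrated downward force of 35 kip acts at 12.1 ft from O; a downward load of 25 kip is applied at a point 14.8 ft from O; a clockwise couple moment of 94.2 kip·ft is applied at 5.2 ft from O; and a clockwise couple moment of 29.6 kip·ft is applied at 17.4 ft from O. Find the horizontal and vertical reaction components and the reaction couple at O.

ΣF_x = 0: O_x = 0.
ΣF_y = 0: O_y − 35 − 25 = 0 → O_y = 60.00 kip.
ΣM about O: M_O − 35·12.1 − 25·14.8 − 94.2 − 29.6 = 0 → M_O = 917.3 kip·ft.

O_x = 0, O_y = 60.00 kip, M_O = 917.3 kip·ft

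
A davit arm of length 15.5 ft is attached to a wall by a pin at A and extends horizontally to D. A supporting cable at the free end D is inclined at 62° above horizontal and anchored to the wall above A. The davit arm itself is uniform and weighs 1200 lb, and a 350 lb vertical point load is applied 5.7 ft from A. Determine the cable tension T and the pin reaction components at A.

T = 825.3 lb, A_x = 387.5 lb, A_y = 821.3 lb

ΣM about A: T·sin62°·15.5 − 1200·7.75 − 350·5.7 = 0 → T = 11295/(15.5·0.882948) = 825.314 ≈ 825.3 lb.
ΣF_x = 0: A_x − T·cos62° = 0 → A_x = 825.314 × 0.469472 = 387.5 lb.
ΣF_y = 0: A_y + T·sin62° − 1200 − 350 = 0 → A_y = 1550 − 825.314 × 0.882948 = 821.3 lb.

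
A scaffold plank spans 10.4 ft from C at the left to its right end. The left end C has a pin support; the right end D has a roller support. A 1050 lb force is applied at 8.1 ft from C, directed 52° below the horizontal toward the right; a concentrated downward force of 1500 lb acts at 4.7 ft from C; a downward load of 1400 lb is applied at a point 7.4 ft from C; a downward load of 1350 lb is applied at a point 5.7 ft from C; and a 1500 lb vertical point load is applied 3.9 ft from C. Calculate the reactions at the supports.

C_x = -646.4 lb, C_y = 2957 lb, D_y = 3621 lb

Moments about C: D_y·10.4 − 1050·sin52°·8.1 − 1500·4.7 − 1400·7.4 − 1350·5.7 − 1500·3.9 = 0 → D_y = 37657/10.4 = 3620.87 ≈ 3621 lb.
ΣF_y = 0: C_y + 3620.87 − 1050·sin52° − 1500 − 1400 − 1350 − 1500 = 0 → C_y = 2957 lb.
ΣF_x = 0: C_x + 1050·cos52° = 0 → C_x = -646.4 lb.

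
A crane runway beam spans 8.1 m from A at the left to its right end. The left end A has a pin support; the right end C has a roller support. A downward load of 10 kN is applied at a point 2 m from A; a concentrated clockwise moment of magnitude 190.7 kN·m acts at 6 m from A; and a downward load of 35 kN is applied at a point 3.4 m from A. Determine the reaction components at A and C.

Moments about A: C_y·8.1 − 10·2 − 190.7 − 35·3.4 = 0 → C_y = 329.7/8.1 = 40.7037 ≈ 40.70 kN.
ΣF_y = 0: A_y + 40.7037 − 10 − 35 = 0 → A_y = 4.296 kN.
ΣF_x = 0: no horizontal applied forces, so A_x = 0.

A_x = 0, A_y = 4.296 kN, C_y = 40.70 kN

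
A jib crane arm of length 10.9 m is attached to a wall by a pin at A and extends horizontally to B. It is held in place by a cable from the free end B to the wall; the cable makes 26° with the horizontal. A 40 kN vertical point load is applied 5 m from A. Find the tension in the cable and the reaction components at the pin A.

ΣM about A: T·sin26°·10.9 − 40·5 = 0 → T = 200/(10.9·0.438371) = 41.8564 ≈ 41.86 kN.
ΣF_x = 0: A_x − T·cos26° = 0 → A_x = 41.8564 × 0.898794 = 37.62 kN.
ΣF_y = 0: A_y + T·sin26° − 40 = 0 → A_y = 40 − 41.8564 × 0.438371 = 21.65 kN.

T = 41.86 kN, A_x = 37.62 kN, A_y = 21.65 kN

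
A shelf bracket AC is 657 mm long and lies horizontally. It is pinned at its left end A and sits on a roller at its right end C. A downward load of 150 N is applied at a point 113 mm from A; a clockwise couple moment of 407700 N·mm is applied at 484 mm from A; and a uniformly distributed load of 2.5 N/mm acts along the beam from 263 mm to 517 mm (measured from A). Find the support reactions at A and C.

A_x = 0, A_y = -238.3 N, C_y = 1023 N

Resultant of the distributed load: 2.5 × 254 = 635 N at 390 mm from A.
Taking moments about A: C_y·657 − 150·113 − 407700 − (2.5·254)·390 = 0 → C_y = 672300/657 = 1023.29 ≈ 1023 N.
ΣF_y = 0: A_y + 1023.29 − 150 − 2.5·254 = 0 → A_y = -238.3 N.
ΣF_x = 0: no horizontal applied forces, so A_x = 0.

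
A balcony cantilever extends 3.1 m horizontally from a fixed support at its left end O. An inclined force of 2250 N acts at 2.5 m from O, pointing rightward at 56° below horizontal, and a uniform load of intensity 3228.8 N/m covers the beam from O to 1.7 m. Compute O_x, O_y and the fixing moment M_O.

O_x = -1258 N, O_y = 7354 N, M_O = 9329 N·m

Resultant of the distributed load: 3228.8 × 1.7 = 5488.96 N at 0.85 m from O.
ΣF_x = 0: O_x + 2250·cos56° = 0 → O_x = -1258 N.
ΣF_y = 0: O_y − 2250·sin56° − 3228.8·1.7 = 0 → O_y = 7354 N.
ΣM about O: M_O − 2250·sin56°·2.5 − (3228.8·1.7)·0.85 = 0 → M_O = 9329 N·m.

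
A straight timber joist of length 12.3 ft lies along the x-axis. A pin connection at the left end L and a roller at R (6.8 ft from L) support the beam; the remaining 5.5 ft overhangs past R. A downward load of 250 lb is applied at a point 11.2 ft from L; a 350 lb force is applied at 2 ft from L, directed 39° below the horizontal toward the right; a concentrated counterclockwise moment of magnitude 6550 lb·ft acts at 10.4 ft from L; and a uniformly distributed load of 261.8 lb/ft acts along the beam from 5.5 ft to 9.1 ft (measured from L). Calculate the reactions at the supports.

Resultant of the distributed load: 261.8 × 3.6 = 942.48 lb at 7.3 ft from L.
Moments about L: R_y·6.8 − 250·11.2 − 350·sin39°·2 + 6550 − (261.8·3.6)·7.3 = 0 → R_y = 3570.63/6.8 = 525.093 ≈ 525.1 lb.
ΣF_y = 0: L_y + 525.093 − 250 − 350·sin39° − 261.8·3.6 = 0 → L_y = 887.6 lb.
ΣF_x = 0: L_x + 350·cos39° = 0 → L_x = -272.0 lb.

L_x = -272.0 lb, L_y = 887.6 lb, R_y = 525.1 lb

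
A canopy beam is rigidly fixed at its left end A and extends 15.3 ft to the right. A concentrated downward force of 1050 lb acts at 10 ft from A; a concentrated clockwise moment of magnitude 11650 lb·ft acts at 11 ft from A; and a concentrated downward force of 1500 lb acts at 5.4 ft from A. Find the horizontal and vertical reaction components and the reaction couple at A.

A_x = 0, A_y = 2550 lb, M_A = 30250 lb·ft

ΣF_x = 0: A_x = 0.
ΣF_y = 0: A_y − 1050 − 1500 = 0 → A_y = 2550 lb.
ΣM about A: M_A − 1050·10 − 11650 − 1500·5.4 = 0 → M_A = 30250 lb·ft.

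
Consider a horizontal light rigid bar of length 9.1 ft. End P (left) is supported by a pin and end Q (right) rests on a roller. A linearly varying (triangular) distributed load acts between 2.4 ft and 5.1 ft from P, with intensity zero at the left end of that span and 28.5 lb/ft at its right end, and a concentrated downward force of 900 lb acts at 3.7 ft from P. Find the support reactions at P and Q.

P_x = 0, P_y = 554.8 lb, Q_y = 383.7 lb

Resultant of the triangular load: ½ × 28.5 × 2.7 = 38.475 lb, acting at 4.2 ft from P (one-third of the span from the peak).
ΣM about P: Q_y·9.1 − (½·28.5·2.7)·4.2 − 900·3.7 = 0 → Q_y = 3491.595/9.1 = 383.692 ≈ 383.7 lb.
ΣF_y = 0: P_y + 383.692 − ½·28.5·2.7 − 900 = 0 → P_y = 554.8 lb.
ΣF_x = 0: no horizontal applied forces, so P_x = 0.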